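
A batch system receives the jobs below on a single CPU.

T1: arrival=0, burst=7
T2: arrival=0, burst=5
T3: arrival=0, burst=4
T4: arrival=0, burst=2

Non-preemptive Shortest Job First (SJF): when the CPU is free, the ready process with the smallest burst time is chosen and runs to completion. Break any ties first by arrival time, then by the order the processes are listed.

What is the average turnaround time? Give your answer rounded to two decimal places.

Gantt: | T4 0-2 | T3 2-6 | T2 6-11 | T1 11-18 |
Completion: T1=18  T2=11  T3=6  T4=2
Turnaround (C−A): T1=18  T2=11  T3=6  T4=2
Turnaround times: T1=18, T2=11, T3=6, T4=2
Average turnaround = (18+11+6+2) / 4 = 37/4 = 9.25

9.25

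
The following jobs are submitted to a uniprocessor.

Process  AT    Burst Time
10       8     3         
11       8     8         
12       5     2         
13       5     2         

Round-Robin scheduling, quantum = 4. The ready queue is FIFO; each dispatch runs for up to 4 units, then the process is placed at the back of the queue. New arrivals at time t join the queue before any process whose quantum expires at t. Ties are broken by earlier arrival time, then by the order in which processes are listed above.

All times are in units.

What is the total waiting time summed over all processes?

7

Gantt: | idle 0-5 | 12 5-7 | 13 7-9 | 10 9-12 | 11 12-20 |
Completion: 10=12  11=20  12=7  13=9
Turnaround (C−A): 10=4  11=12  12=2  13=4
Waiting = turnaround − burst: 10=1, 11=4, 12=0, 13=2
Total waiting = 1 + 4 + 0 + 2 = 7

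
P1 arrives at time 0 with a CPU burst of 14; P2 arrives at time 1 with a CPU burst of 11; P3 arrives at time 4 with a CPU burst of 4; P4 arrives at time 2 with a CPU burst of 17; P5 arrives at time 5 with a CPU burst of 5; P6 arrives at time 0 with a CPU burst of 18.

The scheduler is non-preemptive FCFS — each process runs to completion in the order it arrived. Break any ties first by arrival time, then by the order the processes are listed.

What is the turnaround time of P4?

58

Timeline: | P1 0-14 | P6 14-32 | P2 32-43 | P4 43-60 | P3 60-64 | P5 64-69 |
Completion: P1=14  P2=43  P3=64  P4=60  P5=69  P6=32
Turnaround (C−A): P1=14  P2=42  P3=60  P4=58  P5=64  P6=32
Turnaround(P4) = completion − arrival = 60 − 2 = 58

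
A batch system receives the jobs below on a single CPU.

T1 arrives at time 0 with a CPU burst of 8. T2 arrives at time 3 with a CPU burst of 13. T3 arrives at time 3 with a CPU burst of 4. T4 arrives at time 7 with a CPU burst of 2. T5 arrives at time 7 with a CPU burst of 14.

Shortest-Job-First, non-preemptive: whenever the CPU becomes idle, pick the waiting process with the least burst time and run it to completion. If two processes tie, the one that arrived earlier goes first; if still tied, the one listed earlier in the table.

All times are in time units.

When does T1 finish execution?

Gantt: | T1 0-8 | T4 8-10 | T3 10-14 | T2 14-27 | T5 27-41 |
Completion: T1=8  T2=27  T3=14  T4=10  T5=41
Turnaround (C−A): T1=8  T2=24  T3=11  T4=3  T5=34

8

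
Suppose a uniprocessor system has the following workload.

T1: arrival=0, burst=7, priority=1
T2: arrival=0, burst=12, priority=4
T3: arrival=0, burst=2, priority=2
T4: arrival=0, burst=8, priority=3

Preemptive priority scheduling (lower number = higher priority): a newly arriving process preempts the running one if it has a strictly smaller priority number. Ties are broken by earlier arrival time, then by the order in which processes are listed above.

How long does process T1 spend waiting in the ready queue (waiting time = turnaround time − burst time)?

0

Schedule: | T1 0-7 | T3 7-9 | T4 9-17 | T2 17-29 |
Completion: T1=7  T2=29  T3=9  T4=17
Waiting(T1) = turnaround − burst = 7 − 7 = 0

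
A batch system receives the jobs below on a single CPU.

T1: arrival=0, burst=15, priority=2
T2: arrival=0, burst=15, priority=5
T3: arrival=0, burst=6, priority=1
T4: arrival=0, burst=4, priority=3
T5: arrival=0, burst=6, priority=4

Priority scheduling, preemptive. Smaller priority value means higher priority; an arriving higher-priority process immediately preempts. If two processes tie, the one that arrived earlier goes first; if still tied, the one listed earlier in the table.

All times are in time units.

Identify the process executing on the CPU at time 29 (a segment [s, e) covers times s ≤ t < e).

T5

Schedule: | T3 0-6 | T1 6-21 | T4 21-25 | T5 25-31 | T2 31-46 |
Completion: T1=21  T2=46  T3=6  T4=25  T5=31
Turnaround (C−A): T1=21  T2=46  T3=6  T4=25  T5=31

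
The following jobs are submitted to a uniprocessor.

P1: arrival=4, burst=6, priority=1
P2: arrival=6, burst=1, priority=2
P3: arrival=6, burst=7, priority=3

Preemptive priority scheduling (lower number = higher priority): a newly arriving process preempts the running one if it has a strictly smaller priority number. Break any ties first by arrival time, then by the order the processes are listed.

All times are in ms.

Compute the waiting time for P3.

Gantt: | idle 0-4 | P1 4-10 | P2 10-11 | P3 11-18 |
Completion: P1=10  P2=11  P3=18
Turnaround (C−A): P1=6  P2=5  P3=12
Waiting(P3) = turnaround − burst = 12 − 7 = 5

5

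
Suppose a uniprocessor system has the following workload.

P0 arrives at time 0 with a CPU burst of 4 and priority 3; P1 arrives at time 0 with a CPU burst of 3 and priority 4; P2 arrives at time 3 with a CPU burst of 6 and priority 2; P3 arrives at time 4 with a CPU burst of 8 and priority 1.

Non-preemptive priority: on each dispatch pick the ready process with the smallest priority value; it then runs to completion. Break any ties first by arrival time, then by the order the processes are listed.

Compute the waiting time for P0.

0

Timeline: | P0 0-4 | P3 4-12 | P2 12-18 | P1 18-21 |
Completion: P0=4  P1=21  P2=18  P3=12
Turnaround (C−A): P0=4  P1=21  P2=15  P3=8
Waiting(P0) = turnaround − burst = 4 − 4 = 0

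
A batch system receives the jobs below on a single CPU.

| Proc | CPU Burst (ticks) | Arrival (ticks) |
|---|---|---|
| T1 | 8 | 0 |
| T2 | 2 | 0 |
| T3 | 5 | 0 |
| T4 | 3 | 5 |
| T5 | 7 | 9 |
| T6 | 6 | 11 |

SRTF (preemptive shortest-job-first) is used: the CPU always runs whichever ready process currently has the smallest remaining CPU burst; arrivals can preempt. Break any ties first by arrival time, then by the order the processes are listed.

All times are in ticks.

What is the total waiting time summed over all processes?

Gantt: | T2 0-2 | T3 2-7 | T4 7-10 | T5 10-17 | T6 17-23 | T1 23-31 |
Completion: T1=31  T2=2  T3=7  T4=10  T5=17  T6=23
Waiting = turnaround − burst: T1=23, T2=0, T3=2, T4=2, T5=1, T6=6
Total waiting = 23 + 0 + 2 + 2 + 1 + 6 = 34

34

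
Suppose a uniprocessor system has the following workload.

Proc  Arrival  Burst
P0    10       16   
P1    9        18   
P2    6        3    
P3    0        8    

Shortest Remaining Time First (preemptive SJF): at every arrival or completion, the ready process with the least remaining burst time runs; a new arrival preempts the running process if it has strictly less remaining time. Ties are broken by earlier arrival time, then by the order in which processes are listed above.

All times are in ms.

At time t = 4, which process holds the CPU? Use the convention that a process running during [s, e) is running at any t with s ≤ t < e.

P3

Gantt: | P3 0-8 | P2 8-11 | P0 11-27 | P1 27-45 |
Completion: P0=27  P1=45  P2=11  P3=8
Turnaround (C−A): P0=17  P1=36  P2=5  P3=8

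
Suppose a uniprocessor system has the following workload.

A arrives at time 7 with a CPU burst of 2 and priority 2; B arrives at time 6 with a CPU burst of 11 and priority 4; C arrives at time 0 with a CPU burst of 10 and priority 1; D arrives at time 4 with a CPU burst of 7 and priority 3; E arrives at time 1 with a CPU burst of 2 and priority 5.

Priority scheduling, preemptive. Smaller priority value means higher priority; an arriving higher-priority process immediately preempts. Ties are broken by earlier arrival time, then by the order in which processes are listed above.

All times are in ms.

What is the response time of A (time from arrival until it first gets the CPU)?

Timeline: | C 0-10 | A 10-12 | D 12-19 | B 19-30 | E 30-32 |
Completion: A=12  B=30  C=10  D=19  E=32
Turnaround (C−A): A=5  B=24  C=10  D=15  E=31
Response(A) = first start − arrival = 10 − 7 = 3

3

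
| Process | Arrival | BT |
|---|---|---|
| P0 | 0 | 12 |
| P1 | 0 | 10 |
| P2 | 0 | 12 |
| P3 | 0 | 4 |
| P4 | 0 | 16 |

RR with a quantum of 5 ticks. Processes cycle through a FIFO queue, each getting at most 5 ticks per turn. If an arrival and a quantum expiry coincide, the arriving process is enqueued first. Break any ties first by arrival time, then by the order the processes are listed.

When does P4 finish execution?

54

Schedule: | P0 0-5 | P1 5-10 | P2 10-15 | P3 15-19 | P4 19-24 | P0 24-29 | P1 29-34 | P2 34-39 | P4 39-44 | P0 44-46 | P2 46-48 | P4 48-54 |
Completion: P0=46  P1=34  P2=48  P3=19  P4=54
Turnaround (C−A): P0=46  P1=34  P2=48  P3=19  P4=54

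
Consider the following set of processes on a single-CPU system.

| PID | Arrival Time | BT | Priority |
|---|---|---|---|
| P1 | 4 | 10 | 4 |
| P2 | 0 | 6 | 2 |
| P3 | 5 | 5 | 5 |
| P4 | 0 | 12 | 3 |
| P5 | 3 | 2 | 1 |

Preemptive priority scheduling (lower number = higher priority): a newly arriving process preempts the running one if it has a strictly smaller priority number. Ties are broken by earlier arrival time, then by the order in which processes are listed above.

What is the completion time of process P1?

30

Gantt: | P2 0-3 | P5 3-5 | P2 5-8 | P4 8-20 | P1 20-30 | P3 30-35 |
Completion: P1=30  P2=8  P3=35  P4=20  P5=5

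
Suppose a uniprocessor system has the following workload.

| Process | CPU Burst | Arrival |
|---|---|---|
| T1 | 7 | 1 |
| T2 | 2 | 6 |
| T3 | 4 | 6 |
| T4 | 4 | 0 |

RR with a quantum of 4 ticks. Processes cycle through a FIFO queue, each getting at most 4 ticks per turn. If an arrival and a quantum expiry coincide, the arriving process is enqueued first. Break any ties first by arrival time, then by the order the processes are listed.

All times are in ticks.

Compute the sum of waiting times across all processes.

15

Gantt: | T4 0-4 | T1 4-8 | T2 8-10 | T3 10-14 | T1 14-17 |
Completion: T1=17  T2=10  T3=14  T4=4
Turnaround (C−A): T1=16  T2=4  T3=8  T4=4
Waiting = turnaround − burst: T1=9, T2=2, T3=4, T4=0
Total waiting = 9 + 2 + 4 + 0 = 15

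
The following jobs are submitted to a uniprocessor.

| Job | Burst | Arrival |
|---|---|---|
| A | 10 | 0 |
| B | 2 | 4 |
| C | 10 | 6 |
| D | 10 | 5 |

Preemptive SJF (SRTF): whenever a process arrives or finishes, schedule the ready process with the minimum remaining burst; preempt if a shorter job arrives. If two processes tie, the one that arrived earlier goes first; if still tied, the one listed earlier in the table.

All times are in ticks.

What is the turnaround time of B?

Timeline: | A 0-4 | B 4-6 | A 6-12 | D 12-22 | C 22-32 |
Completion: A=12  B=6  C=32  D=22
Turnaround(B) = completion − arrival = 6 − 4 = 2

2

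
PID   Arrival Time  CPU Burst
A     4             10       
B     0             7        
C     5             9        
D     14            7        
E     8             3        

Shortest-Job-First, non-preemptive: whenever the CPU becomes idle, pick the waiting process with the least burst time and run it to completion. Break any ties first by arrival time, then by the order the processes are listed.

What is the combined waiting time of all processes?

Schedule: | B 0-7 | C 7-16 | E 16-19 | D 19-26 | A 26-36 |
Completion: A=36  B=7  C=16  D=26  E=19
Turnaround (C−A): A=32  B=7  C=11  D=12  E=11
Waiting = turnaround − burst: A=22, B=0, C=2, D=5, E=8
Total waiting = 22 + 0 + 2 + 5 + 8 = 37

37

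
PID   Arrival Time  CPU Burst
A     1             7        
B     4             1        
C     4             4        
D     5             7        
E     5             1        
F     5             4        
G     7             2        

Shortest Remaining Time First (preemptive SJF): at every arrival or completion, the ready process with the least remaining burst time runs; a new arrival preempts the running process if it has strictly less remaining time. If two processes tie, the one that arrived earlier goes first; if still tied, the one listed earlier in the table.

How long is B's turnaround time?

1

Timeline: | idle 0-1 | A 1-4 | B 4-5 | E 5-6 | A 6-7 | G 7-9 | A 9-12 | C 12-16 | F 16-20 | D 20-27 |
Completion: A=12  B=5  C=16  D=27  E=6  F=20  G=9
Turnaround (C−A): A=11  B=1  C=12  D=22  E=1  F=15  G=2
Turnaround(B) = completion − arrival = 5 − 4 = 1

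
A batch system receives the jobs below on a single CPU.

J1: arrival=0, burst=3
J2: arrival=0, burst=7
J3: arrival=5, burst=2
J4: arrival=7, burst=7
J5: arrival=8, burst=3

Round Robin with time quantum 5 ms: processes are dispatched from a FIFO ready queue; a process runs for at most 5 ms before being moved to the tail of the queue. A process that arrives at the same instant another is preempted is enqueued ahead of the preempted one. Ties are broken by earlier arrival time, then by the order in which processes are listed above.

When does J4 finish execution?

Gantt: | J1 0-3 | J2 3-8 | J3 8-10 | J4 10-15 | J5 15-18 | J2 18-20 | J4 20-22 |
Completion: J1=3  J2=20  J3=10  J4=22  J5=18
Turnaround (C−A): J1=3  J2=20  J3=5  J4=15  J5=10

22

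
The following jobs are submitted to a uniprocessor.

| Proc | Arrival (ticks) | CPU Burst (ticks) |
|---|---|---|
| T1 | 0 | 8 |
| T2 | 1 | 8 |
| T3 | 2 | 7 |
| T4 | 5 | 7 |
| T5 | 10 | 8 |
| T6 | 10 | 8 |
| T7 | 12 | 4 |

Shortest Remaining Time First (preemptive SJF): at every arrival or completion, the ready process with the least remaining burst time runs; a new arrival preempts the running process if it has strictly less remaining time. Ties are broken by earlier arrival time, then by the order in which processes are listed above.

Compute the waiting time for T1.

Timeline: | T1 0-8 | T3 8-15 | T7 15-19 | T4 19-26 | T2 26-34 | T5 34-42 | T6 42-50 |
Completion: T1=8  T2=34  T3=15  T4=26  T5=42  T6=50  T7=19
Turnaround (C−A): T1=8  T2=33  T3=13  T4=21  T5=32  T6=40  T7=7
Waiting(T1) = turnaround − burst = 8 − 8 = 0

0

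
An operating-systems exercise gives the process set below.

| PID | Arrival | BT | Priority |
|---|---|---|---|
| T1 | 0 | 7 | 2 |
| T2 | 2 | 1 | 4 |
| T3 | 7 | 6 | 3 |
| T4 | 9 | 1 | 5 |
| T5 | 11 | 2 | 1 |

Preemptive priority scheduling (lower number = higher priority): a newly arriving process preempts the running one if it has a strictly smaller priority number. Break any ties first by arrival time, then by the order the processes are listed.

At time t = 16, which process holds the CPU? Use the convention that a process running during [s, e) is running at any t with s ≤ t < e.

Timeline: | T1 0-7 | T3 7-11 | T5 11-13 | T3 13-15 | T2 15-16 | T4 16-17 |
Completion: T1=7  T2=16  T3=15  T4=17  T5=13

T4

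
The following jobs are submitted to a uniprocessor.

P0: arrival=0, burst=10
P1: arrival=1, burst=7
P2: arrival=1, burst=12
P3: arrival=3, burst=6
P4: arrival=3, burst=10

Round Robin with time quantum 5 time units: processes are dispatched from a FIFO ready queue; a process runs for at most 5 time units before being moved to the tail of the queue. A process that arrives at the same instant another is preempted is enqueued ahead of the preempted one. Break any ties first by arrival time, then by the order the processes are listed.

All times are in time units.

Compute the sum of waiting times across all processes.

Schedule: | P0 0-5 | P1 5-10 | P2 10-15 | P3 15-20 | P4 20-25 | P0 25-30 | P1 30-32 | P2 32-37 | P3 37-38 | P4 38-43 | P2 43-45 |
Completion: P0=30  P1=32  P2=45  P3=38  P4=43
Waiting = turnaround − burst: P0=20, P1=24, P2=32, P3=29, P4=30
Total waiting = 20 + 24 + 32 + 29 + 30 = 135

135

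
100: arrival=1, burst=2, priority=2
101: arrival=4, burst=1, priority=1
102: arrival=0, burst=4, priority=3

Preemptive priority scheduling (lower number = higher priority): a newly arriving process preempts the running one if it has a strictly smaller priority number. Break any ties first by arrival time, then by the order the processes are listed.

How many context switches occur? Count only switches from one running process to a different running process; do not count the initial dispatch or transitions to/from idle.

4

Gantt: | 102 0-1 | 100 1-3 | 102 3-4 | 101 4-5 | 102 5-7 |
Completion: 100=3  101=5  102=7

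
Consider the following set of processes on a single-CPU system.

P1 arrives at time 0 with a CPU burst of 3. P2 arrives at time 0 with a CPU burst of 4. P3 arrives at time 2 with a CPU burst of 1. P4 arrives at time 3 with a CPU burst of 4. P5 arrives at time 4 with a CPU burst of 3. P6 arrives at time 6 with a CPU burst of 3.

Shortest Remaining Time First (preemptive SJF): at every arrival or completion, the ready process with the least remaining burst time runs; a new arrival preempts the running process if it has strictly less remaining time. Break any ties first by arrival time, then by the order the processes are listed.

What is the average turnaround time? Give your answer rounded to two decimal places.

6.83

Gantt: | P1 0-3 | P3 3-4 | P5 4-7 | P6 7-10 | P2 10-14 | P4 14-18 |
Completion: P1=3  P2=14  P3=4  P4=18  P5=7  P6=10
Turnaround times: P1=3, P2=14, P3=2, P4=15, P5=3, P6=4
Average turnaround = (3+14+2+15+3+4) / 6 = 41/6 = 6.83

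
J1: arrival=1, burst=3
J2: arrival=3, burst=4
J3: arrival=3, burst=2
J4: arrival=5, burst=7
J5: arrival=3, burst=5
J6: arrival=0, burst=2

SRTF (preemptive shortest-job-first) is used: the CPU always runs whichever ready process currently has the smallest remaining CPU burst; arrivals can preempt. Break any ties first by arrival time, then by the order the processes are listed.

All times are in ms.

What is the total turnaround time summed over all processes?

49

Gantt: | J6 0-2 | J1 2-5 | J3 5-7 | J2 7-11 | J5 11-16 | J4 16-23 |
Completion: J1=5  J2=11  J3=7  J4=23  J5=16  J6=2
Turnaround (C−A): J1=4  J2=8  J3=4  J4=18  J5=13  J6=2
Turnaround = completion − arrival: J1=4, J2=8, J3=4, J4=18, J5=13, J6=2
Total turnaround = 4 + 8 + 4 + 18 + 13 + 2 = 49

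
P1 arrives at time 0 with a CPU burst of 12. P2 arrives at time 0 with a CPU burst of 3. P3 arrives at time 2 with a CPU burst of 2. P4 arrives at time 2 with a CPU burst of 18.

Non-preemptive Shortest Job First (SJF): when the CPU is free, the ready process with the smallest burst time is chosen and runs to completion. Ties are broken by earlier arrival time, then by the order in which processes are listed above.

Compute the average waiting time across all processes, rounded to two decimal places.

Gantt: | P2 0-3 | P3 3-5 | P1 5-17 | P4 17-35 |
Completion: P1=17  P2=3  P3=5  P4=35
Waiting times: P1=5, P2=0, P3=1, P4=15
Average waiting = (5+0+1+15) / 4 = 21/4 = 5.25

5.25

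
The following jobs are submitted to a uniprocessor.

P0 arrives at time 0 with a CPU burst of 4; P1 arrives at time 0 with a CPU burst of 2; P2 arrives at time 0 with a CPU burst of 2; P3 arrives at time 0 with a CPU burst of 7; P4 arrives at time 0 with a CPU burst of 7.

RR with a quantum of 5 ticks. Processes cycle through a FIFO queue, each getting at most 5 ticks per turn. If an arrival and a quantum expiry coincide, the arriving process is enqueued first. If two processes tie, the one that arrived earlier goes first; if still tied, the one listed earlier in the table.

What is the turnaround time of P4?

Gantt: | P0 0-4 | P1 4-6 | P2 6-8 | P3 8-13 | P4 13-18 | P3 18-20 | P4 20-22 |
Completion: P0=4  P1=6  P2=8  P3=20  P4=22
Turnaround (C−A): P0=4  P1=6  P2=8  P3=20  P4=22
Turnaround(P4) = completion − arrival = 22 − 0 = 22

22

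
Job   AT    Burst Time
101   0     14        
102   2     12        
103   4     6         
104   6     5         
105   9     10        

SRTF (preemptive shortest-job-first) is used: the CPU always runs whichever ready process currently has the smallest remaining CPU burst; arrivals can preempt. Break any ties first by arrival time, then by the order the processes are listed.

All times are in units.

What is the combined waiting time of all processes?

64

Gantt: | 101 0-4 | 103 4-10 | 104 10-15 | 101 15-25 | 105 25-35 | 102 35-47 |
Completion: 101=25  102=47  103=10  104=15  105=35
Turnaround (C−A): 101=25  102=45  103=6  104=9  105=26
Waiting = turnaround − burst: 101=11, 102=33, 103=0, 104=4, 105=16
Total waiting = 11 + 33 + 0 + 4 + 16 = 64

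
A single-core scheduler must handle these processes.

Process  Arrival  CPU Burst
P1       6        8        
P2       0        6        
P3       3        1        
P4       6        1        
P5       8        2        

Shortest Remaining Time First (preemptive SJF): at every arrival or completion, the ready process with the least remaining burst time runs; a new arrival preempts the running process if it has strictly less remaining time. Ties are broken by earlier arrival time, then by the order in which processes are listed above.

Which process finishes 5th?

Gantt: | P2 0-3 | P3 3-4 | P2 4-7 | P4 7-8 | P5 8-10 | P1 10-18 |
Completion: P1=18  P2=7  P3=4  P4=8  P5=10
Finish order: P3 → P2 → P4 → P5 → P1

P1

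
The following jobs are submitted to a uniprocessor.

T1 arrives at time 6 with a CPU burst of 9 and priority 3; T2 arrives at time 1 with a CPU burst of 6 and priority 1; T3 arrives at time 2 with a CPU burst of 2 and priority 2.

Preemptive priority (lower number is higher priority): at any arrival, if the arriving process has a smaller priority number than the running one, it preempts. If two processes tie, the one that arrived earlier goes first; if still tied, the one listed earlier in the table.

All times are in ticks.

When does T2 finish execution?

Timeline: | idle 0-1 | T2 1-7 | T3 7-9 | T1 9-18 |
Completion: T1=18  T2=7  T3=9

7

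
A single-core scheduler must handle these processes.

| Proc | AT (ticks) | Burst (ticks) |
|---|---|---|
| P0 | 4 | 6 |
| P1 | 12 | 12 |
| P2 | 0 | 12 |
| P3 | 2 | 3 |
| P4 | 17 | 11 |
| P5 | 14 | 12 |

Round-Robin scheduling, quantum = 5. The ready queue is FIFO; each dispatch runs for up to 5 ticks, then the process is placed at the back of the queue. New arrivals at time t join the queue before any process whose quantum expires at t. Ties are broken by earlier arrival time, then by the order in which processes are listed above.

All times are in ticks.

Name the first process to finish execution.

P3

Gantt: | P2 0-5 | P3 5-8 | P0 8-13 | P2 13-18 | P1 18-23 | P0 23-24 | P5 24-29 | P4 29-34 | P2 34-36 | P1 36-41 | P5 41-46 | P4 46-51 | P1 51-53 | P5 53-55 | P4 55-56 |
Completion: P0=24  P1=53  P2=36  P3=8  P4=56  P5=55
Turnaround (C−A): P0=20  P1=41  P2=36  P3=6  P4=39  P5=41
Finish order: P3 → P0 → P2 → P1 → P5 → P4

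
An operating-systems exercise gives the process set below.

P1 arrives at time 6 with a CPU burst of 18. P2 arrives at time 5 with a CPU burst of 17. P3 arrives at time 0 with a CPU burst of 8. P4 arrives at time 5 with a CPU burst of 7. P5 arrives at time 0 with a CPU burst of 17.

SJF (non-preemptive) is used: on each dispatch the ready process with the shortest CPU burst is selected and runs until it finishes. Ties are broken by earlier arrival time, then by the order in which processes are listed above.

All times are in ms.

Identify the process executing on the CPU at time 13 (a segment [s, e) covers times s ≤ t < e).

P4

Timeline: | P3 0-8 | P4 8-15 | P5 15-32 | P2 32-49 | P1 49-67 |
Completion: P1=67  P2=49  P3=8  P4=15  P5=32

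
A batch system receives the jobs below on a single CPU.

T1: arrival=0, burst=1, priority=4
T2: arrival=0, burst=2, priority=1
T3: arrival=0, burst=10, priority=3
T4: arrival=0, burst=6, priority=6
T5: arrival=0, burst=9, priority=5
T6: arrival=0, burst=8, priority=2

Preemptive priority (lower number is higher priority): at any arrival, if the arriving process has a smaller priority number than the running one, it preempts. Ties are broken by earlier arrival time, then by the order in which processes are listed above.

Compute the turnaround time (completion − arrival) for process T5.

Schedule: | T2 0-2 | T6 2-10 | T3 10-20 | T1 20-21 | T5 21-30 | T4 30-36 |
Completion: T1=21  T2=2  T3=20  T4=36  T5=30  T6=10
Turnaround (C−A): T1=21  T2=2  T3=20  T4=36  T5=30  T6=10
Turnaround(T5) = completion − arrival = 30 − 0 = 30

30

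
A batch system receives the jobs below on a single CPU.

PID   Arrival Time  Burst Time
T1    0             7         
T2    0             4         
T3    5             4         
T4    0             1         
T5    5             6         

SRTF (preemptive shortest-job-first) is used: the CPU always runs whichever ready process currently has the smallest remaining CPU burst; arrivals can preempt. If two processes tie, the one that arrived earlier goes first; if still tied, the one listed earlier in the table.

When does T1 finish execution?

Timeline: | T4 0-1 | T2 1-5 | T3 5-9 | T5 9-15 | T1 15-22 |
Completion: T1=22  T2=5  T3=9  T4=1  T5=15

22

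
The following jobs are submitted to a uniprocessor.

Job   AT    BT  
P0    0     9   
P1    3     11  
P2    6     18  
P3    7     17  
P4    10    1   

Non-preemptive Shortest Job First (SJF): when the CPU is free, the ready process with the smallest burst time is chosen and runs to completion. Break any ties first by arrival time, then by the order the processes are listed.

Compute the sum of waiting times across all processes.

62

Gantt: | P0 0-9 | P1 9-20 | P4 20-21 | P3 21-38 | P2 38-56 |
Completion: P0=9  P1=20  P2=56  P3=38  P4=21
Waiting = turnaround − burst: P0=0, P1=6, P2=32, P3=14, P4=10
Total waiting = 0 + 6 + 32 + 14 + 10 = 62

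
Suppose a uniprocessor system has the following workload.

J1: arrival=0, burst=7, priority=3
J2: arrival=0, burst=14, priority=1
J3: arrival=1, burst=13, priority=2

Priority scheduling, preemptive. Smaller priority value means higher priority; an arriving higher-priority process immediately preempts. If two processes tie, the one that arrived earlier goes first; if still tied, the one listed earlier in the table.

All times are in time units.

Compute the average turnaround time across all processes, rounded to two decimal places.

24.67

Schedule: | J2 0-14 | J3 14-27 | J1 27-34 |
Completion: J1=34  J2=14  J3=27
Turnaround times: J1=34, J2=14, J3=26
Average turnaround = (34+14+26) / 3 = 74/3 = 24.67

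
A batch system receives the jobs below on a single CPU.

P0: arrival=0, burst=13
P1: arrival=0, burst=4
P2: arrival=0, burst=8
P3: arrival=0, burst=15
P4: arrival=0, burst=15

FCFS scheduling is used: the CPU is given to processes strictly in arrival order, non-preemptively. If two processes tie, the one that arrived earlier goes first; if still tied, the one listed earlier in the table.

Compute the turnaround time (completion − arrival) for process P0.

13

Gantt: | P0 0-13 | P1 13-17 | P2 17-25 | P3 25-40 | P4 40-55 |
Completion: P0=13  P1=17  P2=25  P3=40  P4=55
Turnaround(P0) = completion − arrival = 13 − 0 = 13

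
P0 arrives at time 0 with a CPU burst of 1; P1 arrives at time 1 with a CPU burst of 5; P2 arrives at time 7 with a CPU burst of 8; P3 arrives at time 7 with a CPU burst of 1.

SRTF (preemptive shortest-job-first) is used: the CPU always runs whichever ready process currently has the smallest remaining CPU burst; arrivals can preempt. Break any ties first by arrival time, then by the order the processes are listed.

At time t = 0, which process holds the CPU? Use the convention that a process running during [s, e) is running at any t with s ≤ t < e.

P0

Timeline: | P0 0-1 | P1 1-6 | idle 6-7 | P3 7-8 | P2 8-16 |
Completion: P0=1  P1=6  P2=16  P3=8
Turnaround (C−A): P0=1  P1=5  P2=9  P3=1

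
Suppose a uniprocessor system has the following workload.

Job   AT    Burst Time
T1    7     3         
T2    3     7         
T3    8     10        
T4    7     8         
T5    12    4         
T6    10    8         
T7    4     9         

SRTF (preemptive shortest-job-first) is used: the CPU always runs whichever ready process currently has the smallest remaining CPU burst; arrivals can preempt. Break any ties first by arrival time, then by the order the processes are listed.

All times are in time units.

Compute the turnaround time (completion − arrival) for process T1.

6

Schedule: | idle 0-3 | T2 3-10 | T1 10-13 | T5 13-17 | T4 17-25 | T6 25-33 | T7 33-42 | T3 42-52 |
Completion: T1=13  T2=10  T3=52  T4=25  T5=17  T6=33  T7=42
Turnaround (C−A): T1=6  T2=7  T3=44  T4=18  T5=5  T6=23  T7=38
Turnaround(T1) = completion − arrival = 13 − 7 = 6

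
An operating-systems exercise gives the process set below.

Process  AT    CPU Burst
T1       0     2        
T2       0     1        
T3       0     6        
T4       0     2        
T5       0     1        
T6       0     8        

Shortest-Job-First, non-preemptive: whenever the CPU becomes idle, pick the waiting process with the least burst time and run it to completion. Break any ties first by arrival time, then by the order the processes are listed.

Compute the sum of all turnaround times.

45

Schedule: | T2 0-1 | T5 1-2 | T1 2-4 | T4 4-6 | T3 6-12 | T6 12-20 |
Completion: T1=4  T2=1  T3=12  T4=6  T5=2  T6=20
Turnaround (C−A): T1=4  T2=1  T3=12  T4=6  T5=2  T6=20
Turnaround = completion − arrival: T1=4, T2=1, T3=12, T4=6, T5=2, T6=20
Total turnaround = 4 + 1 + 12 + 6 + 2 + 20 = 45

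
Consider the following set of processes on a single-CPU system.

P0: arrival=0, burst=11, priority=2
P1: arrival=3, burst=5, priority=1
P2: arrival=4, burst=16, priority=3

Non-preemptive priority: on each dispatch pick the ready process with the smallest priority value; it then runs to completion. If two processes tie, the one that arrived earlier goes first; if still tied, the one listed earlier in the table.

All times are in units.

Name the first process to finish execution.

P0

Timeline: | P0 0-11 | P1 11-16 | P2 16-32 |
Completion: P0=11  P1=16  P2=32
Finish order: P0 → P1 → P2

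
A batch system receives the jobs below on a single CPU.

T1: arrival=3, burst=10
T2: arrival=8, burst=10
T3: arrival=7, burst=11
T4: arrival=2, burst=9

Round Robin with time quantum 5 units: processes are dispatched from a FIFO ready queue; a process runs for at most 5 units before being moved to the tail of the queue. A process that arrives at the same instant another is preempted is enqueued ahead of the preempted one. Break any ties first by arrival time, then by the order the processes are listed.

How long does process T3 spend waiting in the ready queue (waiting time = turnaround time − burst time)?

24

Schedule: | idle 0-2 | T4 2-7 | T1 7-12 | T3 12-17 | T4 17-21 | T2 21-26 | T1 26-31 | T3 31-36 | T2 36-41 | T3 41-42 |
Completion: T1=31  T2=41  T3=42  T4=21
Waiting(T3) = turnaround − burst = 35 − 11 = 24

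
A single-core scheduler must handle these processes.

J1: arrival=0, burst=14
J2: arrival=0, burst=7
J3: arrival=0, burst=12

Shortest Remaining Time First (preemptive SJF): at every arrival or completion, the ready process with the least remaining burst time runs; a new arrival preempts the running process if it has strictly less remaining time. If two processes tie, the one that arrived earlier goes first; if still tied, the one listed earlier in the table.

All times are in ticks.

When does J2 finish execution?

7

Gantt: | J2 0-7 | J3 7-19 | J1 19-33 |
Completion: J1=33  J2=7  J3=19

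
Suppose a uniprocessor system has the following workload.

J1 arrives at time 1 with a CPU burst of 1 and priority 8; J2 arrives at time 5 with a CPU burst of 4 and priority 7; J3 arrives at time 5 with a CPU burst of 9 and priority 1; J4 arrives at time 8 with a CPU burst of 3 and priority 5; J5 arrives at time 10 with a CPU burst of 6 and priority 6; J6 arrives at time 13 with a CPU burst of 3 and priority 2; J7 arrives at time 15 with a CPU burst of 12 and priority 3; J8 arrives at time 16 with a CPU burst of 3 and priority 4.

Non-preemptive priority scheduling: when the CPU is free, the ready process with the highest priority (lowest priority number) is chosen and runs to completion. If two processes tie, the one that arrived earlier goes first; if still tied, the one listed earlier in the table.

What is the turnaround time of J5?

Timeline: | idle 0-1 | J1 1-2 | idle 2-5 | J3 5-14 | J6 14-17 | J7 17-29 | J8 29-32 | J4 32-35 | J5 35-41 | J2 41-45 |
Completion: J1=2  J2=45  J3=14  J4=35  J5=41  J6=17  J7=29  J8=32
Turnaround(J5) = completion − arrival = 41 − 10 = 31

31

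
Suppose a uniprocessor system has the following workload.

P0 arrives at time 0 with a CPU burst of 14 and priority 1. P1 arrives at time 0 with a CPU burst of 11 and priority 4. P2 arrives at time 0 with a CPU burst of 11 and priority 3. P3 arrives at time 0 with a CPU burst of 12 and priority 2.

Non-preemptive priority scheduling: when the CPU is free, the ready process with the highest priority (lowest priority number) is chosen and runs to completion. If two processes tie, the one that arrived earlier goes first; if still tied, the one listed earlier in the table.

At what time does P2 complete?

37

Schedule: | P0 0-14 | P3 14-26 | P2 26-37 | P1 37-48 |
Completion: P0=14  P1=48  P2=37  P3=26
Turnaround (C−A): P0=14  P1=48  P2=37  P3=26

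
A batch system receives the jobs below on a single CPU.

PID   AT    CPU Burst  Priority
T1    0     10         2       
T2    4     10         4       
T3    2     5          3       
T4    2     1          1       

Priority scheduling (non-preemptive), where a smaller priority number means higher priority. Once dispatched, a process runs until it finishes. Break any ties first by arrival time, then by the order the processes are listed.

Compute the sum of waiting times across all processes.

29

Gantt: | T1 0-10 | T4 10-11 | T3 11-16 | T2 16-26 |
Completion: T1=10  T2=26  T3=16  T4=11
Turnaround (C−A): T1=10  T2=22  T3=14  T4=9
Waiting = turnaround − burst: T1=0, T2=12, T3=9, T4=8
Total waiting = 0 + 12 + 9 + 8 = 29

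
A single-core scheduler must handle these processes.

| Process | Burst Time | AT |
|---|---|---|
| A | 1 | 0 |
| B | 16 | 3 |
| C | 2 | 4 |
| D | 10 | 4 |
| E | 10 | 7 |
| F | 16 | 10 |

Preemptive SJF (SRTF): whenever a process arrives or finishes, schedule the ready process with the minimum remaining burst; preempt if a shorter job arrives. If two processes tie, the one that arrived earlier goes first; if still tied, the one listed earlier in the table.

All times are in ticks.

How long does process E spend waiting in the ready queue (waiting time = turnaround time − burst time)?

Gantt: | A 0-1 | idle 1-3 | B 3-4 | C 4-6 | D 6-16 | E 16-26 | B 26-41 | F 41-57 |
Completion: A=1  B=41  C=6  D=16  E=26  F=57
Turnaround (C−A): A=1  B=38  C=2  D=12  E=19  F=47
Waiting(E) = turnaround − burst = 19 − 10 = 9

9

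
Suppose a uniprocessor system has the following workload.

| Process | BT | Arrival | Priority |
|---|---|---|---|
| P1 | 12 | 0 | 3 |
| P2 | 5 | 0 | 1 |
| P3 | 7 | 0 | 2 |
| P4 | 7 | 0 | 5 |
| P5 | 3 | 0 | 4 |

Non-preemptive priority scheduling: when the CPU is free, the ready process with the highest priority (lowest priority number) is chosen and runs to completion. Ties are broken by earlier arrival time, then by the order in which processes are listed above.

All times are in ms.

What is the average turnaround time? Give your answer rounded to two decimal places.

Timeline: | P2 0-5 | P3 5-12 | P1 12-24 | P5 24-27 | P4 27-34 |
Completion: P1=24  P2=5  P3=12  P4=34  P5=27
Turnaround times: P1=24, P2=5, P3=12, P4=34, P5=27
Average turnaround = (24+5+12+34+27) / 5 = 102/5 = 20.40

20.40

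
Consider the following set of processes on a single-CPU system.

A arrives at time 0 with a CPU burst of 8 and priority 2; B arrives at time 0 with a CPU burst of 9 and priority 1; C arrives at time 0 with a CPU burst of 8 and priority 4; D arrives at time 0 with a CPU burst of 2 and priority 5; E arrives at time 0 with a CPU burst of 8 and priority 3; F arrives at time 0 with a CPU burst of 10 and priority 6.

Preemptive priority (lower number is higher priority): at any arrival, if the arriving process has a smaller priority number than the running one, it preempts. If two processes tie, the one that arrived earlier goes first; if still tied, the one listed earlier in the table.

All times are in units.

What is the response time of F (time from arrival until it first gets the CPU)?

35

Schedule: | B 0-9 | A 9-17 | E 17-25 | C 25-33 | D 33-35 | F 35-45 |
Completion: A=17  B=9  C=33  D=35  E=25  F=45
Turnaround (C−A): A=17  B=9  C=33  D=35  E=25  F=45
Response(F) = first start − arrival = 35 − 0 = 35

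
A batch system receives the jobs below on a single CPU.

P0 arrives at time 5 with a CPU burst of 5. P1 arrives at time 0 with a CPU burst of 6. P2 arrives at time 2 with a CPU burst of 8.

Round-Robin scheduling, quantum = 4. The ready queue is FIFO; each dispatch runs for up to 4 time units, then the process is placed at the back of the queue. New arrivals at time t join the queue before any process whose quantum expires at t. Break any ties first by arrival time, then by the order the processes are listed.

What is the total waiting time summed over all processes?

21

Gantt: | P1 0-4 | P2 4-8 | P1 8-10 | P0 10-14 | P2 14-18 | P0 18-19 |
Completion: P0=19  P1=10  P2=18
Waiting = turnaround − burst: P0=9, P1=4, P2=8
Total waiting = 9 + 4 + 8 = 21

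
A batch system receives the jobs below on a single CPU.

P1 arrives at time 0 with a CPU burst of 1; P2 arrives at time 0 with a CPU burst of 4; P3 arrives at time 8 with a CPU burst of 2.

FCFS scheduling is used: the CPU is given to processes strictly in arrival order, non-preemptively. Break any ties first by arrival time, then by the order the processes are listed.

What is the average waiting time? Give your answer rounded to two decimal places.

0.33

Schedule: | P1 0-1 | P2 1-5 | idle 5-8 | P3 8-10 |
Completion: P1=1  P2=5  P3=10
Waiting times: P1=0, P2=1, P3=0
Average waiting = (0+1+0) / 3 = 1/3 = 0.33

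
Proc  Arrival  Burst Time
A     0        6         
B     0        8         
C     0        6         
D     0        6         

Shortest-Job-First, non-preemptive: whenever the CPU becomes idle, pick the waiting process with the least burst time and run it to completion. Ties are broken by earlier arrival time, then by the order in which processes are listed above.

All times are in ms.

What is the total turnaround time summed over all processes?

Schedule: | A 0-6 | C 6-12 | D 12-18 | B 18-26 |
Completion: A=6  B=26  C=12  D=18
Turnaround (C−A): A=6  B=26  C=12  D=18
Turnaround = completion − arrival: A=6, B=26, C=12, D=18
Total turnaround = 6 + 26 + 12 + 18 = 62

62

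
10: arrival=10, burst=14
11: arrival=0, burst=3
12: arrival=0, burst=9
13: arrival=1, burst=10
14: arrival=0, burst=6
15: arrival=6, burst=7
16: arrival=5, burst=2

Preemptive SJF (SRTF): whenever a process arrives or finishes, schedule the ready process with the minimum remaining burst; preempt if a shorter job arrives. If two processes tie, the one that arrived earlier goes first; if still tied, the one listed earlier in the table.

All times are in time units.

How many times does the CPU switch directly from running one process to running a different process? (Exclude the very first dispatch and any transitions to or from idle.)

7

Timeline: | 11 0-3 | 14 3-5 | 16 5-7 | 14 7-11 | 15 11-18 | 12 18-27 | 13 27-37 | 10 37-51 |
Completion: 10=51  11=3  12=27  13=37  14=11  15=18  16=7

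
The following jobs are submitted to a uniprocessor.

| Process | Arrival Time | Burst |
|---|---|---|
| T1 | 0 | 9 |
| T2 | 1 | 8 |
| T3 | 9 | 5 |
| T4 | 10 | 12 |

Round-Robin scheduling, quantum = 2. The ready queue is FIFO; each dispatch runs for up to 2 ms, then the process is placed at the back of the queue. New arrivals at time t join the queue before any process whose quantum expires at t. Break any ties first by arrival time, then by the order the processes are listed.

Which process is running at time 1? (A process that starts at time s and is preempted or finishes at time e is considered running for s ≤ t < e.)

T1

Gantt: | T1 0-2 | T2 2-4 | T1 4-6 | T2 6-8 | T1 8-10 | T2 10-12 | T3 12-14 | T4 14-16 | T1 16-18 | T2 18-20 | T3 20-22 | T4 22-24 | T1 24-25 | T3 25-26 | T4 26-34 |
Completion: T1=25  T2=20  T3=26  T4=34
Turnaround (C−A): T1=25  T2=19  T3=17  T4=24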